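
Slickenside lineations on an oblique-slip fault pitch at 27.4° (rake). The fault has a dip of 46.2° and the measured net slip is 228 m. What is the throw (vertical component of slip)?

75.7 m

dip-slip = net slip × sin(rake) = 228 m × sin(27.4°) = 104.9 m
throw = dip-slip × sin(dip) = 104.9 × sin(46.2°) = 75.7 m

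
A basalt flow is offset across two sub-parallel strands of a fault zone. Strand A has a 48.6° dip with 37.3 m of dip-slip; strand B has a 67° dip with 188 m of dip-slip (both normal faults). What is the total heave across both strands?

heave_A = 37.3 × cos(48.6°) = 24.67 m
heave_B = 188 × cos(67°) = 73.46 m
total = 24.67 + 73.46 = 98.1 m

98.1 m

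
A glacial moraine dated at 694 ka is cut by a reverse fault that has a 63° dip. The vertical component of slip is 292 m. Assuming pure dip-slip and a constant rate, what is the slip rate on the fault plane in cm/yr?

dip-slip = throw / sin(dip) = 292 m / sin(63°) = 327.7 m
rate = 327.7 m / 694 ka = 0.000472 m/yr = 0.0472 cm/yr

0.0472 cm/yr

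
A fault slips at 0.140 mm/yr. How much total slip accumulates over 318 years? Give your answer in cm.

slip = rate × time = 0.140 mm/yr × 318 years = 0.0445 m = 4.45 cm

4.45 cm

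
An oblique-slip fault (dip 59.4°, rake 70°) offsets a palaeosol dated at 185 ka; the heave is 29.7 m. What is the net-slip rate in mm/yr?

dip-slip = heave / cos(dip) = 29.7 / cos(59.4°) = 58.34 m
net slip = dip-slip / sin(rake) = 58.34 / sin(70°) = 62.09 m
rate = 62.09 m / 185 ka = 0.000336 m/yr = 0.336 mm/yr

0.336 mm/yr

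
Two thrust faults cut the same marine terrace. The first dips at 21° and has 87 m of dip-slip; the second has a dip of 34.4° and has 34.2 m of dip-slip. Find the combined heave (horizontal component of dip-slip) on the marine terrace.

heave_A = 87 × cos(21°) = 81.22 m
heave_B = 34.2 × cos(34.4°) = 28.22 m
total = 81.22 + 28.22 = 109 m

109 m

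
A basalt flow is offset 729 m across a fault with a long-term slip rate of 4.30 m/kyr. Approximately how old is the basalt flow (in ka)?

age = offset / rate = 729 m / (4.30 m/kyr) = 170000 yr = 170 ka

170 ka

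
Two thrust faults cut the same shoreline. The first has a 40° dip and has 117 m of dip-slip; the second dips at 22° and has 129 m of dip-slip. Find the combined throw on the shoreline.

throw_A = 117 × sin(40°) = 75.21 m
throw_B = 129 × sin(22°) = 48.32 m
total = 75.21 + 48.32 = 124 m

124 m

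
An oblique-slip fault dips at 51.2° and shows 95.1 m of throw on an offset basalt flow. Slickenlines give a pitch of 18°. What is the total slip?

395 m

dip-slip = throw / sin(dip) = 95.1 / sin(51.2°) = 122 m
net slip = dip-slip / sin(rake) = 122 / sin(18°) = 395 m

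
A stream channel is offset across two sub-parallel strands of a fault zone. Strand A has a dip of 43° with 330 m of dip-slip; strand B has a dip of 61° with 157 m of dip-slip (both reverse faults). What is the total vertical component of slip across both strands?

362 m

throw_A = 330 × sin(43°) = 225.1 m
throw_B = 157 × sin(61°) = 137.3 m
total = 225.1 + 137.3 = 362 m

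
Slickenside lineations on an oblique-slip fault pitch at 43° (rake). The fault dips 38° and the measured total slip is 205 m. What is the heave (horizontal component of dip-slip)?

dip-slip = net slip × sin(rake) = 205 m × sin(43°) = 139.8 m
heave = dip-slip × cos(dip) = 139.8 × cos(38°) = 110 m

110 m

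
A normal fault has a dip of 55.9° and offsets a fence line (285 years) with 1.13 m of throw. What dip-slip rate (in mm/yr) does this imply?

dip-slip = throw / sin(dip) = 1.13 m / sin(55.9°) = 1.365 m
rate = 1.365 m / 285 years = 0.00479 m/yr = 4.79 mm/yr

4.79 mm/yr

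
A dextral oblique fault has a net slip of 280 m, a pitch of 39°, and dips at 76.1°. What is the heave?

42.3 m

dip-slip = net slip × sin(rake) = 280 m × sin(39°) = 176.2 m
heave = dip-slip × cos(dip) = 176.2 × cos(76.1°) = 42.3 m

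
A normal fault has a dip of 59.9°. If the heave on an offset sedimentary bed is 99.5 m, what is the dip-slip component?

dip-slip = heave / cos(dip) = 99.5 / cos(59.9°) = 198 m

198 m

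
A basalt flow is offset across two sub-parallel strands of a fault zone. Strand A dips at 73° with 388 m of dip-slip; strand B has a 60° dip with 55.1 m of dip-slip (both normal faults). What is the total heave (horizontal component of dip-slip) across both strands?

heave_A = 388 × cos(73°) = 113.4 m
heave_B = 55.1 × cos(60°) = 27.55 m
total = 113.4 + 27.55 = 141 m

141 m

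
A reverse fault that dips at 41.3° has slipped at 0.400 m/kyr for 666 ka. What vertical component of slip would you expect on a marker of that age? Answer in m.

176 m

dip-slip = rate × time = 0.400 m/kyr × 666 ka = 266.4 m
throw = dip-slip × sin(dip) = 266.4 × sin(41.3°) = 176 m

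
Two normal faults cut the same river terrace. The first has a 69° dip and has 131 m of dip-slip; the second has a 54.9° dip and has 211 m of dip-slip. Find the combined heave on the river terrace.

heave_A = 131 × cos(69°) = 46.95 m
heave_B = 211 × cos(54.9°) = 121.3 m
total = 46.95 + 121.3 = 168 m

168 m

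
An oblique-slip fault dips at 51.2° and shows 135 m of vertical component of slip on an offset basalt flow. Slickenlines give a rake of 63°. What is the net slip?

194 m

dip-slip = throw / sin(dip) = 135 / sin(51.2°) = 173.2 m
net slip = dip-slip / sin(rake) = 173.2 / sin(63°) = 194 m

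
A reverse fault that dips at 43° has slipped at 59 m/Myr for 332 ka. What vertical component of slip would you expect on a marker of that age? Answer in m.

dip-slip = rate × time = 59 m/Myr × 332 ka = 19.59 m
throw = dip-slip × sin(dip) = 19.59 × sin(43°) = 13.4 m

13.4 m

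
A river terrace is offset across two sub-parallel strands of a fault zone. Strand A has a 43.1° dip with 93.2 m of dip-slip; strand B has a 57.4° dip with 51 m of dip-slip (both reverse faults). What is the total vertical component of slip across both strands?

107 m

throw_A = 93.2 × sin(43.1°) = 63.68 m
throw_B = 51 × sin(57.4°) = 42.97 m
total = 63.68 + 42.97 = 107 m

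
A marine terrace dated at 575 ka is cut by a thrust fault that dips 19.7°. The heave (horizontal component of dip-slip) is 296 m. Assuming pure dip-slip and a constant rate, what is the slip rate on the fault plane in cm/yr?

dip-slip = heave / cos(dip) = 296 m / cos(19.7°) = 314.4 m
rate = 314.4 m / 575 ka = 0.000547 m/yr = 0.0547 cm/yr

0.0547 cm/yr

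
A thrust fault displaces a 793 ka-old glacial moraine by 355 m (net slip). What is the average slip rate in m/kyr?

0.448 m/kyr

rate = 355 m / 793 ka = 0.000448 m/yr = 0.448 m/kyr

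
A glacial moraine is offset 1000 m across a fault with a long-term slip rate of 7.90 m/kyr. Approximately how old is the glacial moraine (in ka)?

age = offset / rate = 1000 m / (7.90 m/kyr) = 127000 yr = 127 ka

127 ka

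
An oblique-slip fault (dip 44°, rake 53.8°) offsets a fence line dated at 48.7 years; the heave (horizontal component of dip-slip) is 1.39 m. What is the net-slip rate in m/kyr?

49.2 m/kyr

dip-slip = heave / cos(dip) = 1.39 / cos(44°) = 1.932 m
net slip = dip-slip / sin(rake) = 1.932 / sin(53.8°) = 2.395 m
rate = 2.395 m / 48.7 years = 0.0492 m/yr = 49.2 m/kyr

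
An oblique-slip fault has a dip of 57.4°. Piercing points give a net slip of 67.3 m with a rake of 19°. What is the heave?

11.8 m

dip-slip = net slip × sin(rake) = 67.3 m × sin(19°) = 21.91 m
heave = dip-slip × cos(dip) = 21.91 × cos(57.4°) = 11.8 m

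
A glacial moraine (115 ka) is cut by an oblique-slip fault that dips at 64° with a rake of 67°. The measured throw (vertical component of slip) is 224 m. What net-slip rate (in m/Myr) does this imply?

dip-slip = throw / sin(dip) = 224 / sin(64°) = 249.2 m
net slip = dip-slip / sin(rake) = 249.2 / sin(67°) = 270.7 m
rate = 270.7 m / 115 ka = 0.00235 m/yr = 2350 m/Myr

2350 m/Myr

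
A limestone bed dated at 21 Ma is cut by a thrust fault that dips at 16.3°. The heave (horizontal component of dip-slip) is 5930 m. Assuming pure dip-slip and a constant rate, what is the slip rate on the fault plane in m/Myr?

dip-slip = heave / cos(dip) = 5930 m / cos(16.3°) = 6178 m
rate = 6178 m / 21 Ma = 0.000294 m/yr = 294 m/Myr

294 m/Myr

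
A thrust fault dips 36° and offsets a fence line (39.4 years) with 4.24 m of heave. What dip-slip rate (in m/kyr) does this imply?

133 m/kyr

dip-slip = heave / cos(dip) = 4.24 m / cos(36°) = 5.241 m
rate = 5.241 m / 39.4 years = 0.133 m/yr = 133 m/kyr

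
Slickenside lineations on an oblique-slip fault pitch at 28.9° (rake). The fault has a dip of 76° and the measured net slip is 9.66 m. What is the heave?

dip-slip = net slip × sin(rake) = 9.66 m × sin(28.9°) = 4.669 m
heave = dip-slip × cos(dip) = 4.669 × cos(76°) = 1.13 m

1.13 m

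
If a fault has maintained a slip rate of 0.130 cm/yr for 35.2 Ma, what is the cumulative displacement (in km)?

slip = rate × time = 0.130 cm/yr × 35.2 Ma = 45800 m = 45.8 km

45.8 km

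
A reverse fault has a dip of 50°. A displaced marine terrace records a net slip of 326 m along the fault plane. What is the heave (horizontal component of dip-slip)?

heave = dip-slip × cos(dip) = 326 m × cos(50°) = 210 m

210 m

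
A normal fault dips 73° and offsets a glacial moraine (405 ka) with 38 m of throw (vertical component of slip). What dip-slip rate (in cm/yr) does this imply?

0.00981 cm/yr

dip-slip = throw / sin(dip) = 38 m / sin(73°) = 39.74 m
rate = 39.74 m / 405 ka = 0.0000981 m/yr = 0.00981 cm/yr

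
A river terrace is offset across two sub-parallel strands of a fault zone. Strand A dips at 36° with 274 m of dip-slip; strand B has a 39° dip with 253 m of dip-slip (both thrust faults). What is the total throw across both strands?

320 m

throw_A = 274 × sin(36°) = 161.1 m
throw_B = 253 × sin(39°) = 159.2 m
total = 161.1 + 159.2 = 320 m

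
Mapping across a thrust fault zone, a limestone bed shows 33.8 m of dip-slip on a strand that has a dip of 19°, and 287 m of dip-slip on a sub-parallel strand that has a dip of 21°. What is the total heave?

heave_A = 33.8 × cos(19°) = 31.96 m
heave_B = 287 × cos(21°) = 267.9 m
total = 31.96 + 267.9 = 300 m

300 m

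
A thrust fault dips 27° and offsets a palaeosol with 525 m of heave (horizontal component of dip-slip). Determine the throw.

throw = heave × tan(dip) = 525 × tan(27°) = 268 m

268 m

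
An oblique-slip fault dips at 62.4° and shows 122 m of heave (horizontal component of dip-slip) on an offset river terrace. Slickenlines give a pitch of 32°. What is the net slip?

dip-slip = heave / cos(dip) = 122 / cos(62.4°) = 263.3 m
net slip = dip-slip / sin(rake) = 263.3 / sin(32°) = 497 m

497 m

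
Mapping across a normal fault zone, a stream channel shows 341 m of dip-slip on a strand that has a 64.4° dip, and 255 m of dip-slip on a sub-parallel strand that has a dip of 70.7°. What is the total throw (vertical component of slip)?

548 m

throw_A = 341 × sin(64.4°) = 307.5 m
throw_B = 255 × sin(70.7°) = 240.7 m
total = 307.5 + 240.7 = 548 m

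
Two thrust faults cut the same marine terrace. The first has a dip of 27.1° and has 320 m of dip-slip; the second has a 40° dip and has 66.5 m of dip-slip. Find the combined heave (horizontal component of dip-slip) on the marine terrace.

heave_A = 320 × cos(27.1°) = 284.9 m
heave_B = 66.5 × cos(40°) = 50.94 m
total = 284.9 + 50.94 = 336 m

336 m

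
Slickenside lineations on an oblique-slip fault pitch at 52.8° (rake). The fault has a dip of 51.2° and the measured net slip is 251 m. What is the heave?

125 m

dip-slip = net slip × sin(rake) = 251 m × sin(52.8°) = 199.9 m
heave = dip-slip × cos(dip) = 199.9 × cos(51.2°) = 125 m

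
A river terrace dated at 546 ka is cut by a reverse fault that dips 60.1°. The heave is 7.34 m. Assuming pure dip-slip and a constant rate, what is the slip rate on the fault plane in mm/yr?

dip-slip = heave / cos(dip) = 7.34 m / cos(60.1°) = 14.72 m
rate = 14.72 m / 546 ka = 0.0000270 m/yr = 0.0270 mm/yr

0.0270 mm/yr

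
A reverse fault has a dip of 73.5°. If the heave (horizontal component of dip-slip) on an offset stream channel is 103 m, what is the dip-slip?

363 m

dip-slip = heave / cos(dip) = 103 / cos(73.5°) = 363 m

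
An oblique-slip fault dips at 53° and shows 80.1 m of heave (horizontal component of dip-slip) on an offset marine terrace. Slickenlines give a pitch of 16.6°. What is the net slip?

dip-slip = heave / cos(dip) = 80.1 / cos(53°) = 133.1 m
net slip = dip-slip / sin(rake) = 133.1 / sin(16.6°) = 466 m

466 m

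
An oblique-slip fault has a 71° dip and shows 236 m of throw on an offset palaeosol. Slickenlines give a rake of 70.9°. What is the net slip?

264 m

dip-slip = throw / sin(dip) = 236 / sin(71°) = 249.6 m
net slip = dip-slip / sin(rake) = 249.6 / sin(70.9°) = 264 m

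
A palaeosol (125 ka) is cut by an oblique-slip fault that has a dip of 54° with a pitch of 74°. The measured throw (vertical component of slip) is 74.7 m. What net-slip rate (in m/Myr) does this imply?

768 m/Myr

dip-slip = throw / sin(dip) = 74.7 / sin(54°) = 92.33 m
net slip = dip-slip / sin(rake) = 92.33 / sin(74°) = 96.06 m
rate = 96.06 m / 125 ka = 0.000768 m/yr = 768 m/Myr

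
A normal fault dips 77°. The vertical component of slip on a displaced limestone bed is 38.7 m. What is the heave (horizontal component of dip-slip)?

8.93 m

heave = throw / tan(dip) = 38.7 / tan(77°) = 8.93 m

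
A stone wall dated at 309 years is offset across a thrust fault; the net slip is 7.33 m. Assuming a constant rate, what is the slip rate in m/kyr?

rate = 7.33 m / 309 years = 0.0237 m/yr = 23.7 m/kyr

23.7 m/kyr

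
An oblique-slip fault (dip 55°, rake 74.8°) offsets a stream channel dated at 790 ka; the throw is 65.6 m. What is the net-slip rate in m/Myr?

105 m/Myr

dip-slip = throw / sin(dip) = 65.6 / sin(55°) = 80.08 m
net slip = dip-slip / sin(rake) = 80.08 / sin(74.8°) = 82.99 m
rate = 82.99 m / 790 ka = 0.000105 m/yr = 105 m/Myr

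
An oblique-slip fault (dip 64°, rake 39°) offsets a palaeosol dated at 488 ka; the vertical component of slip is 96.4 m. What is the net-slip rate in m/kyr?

dip-slip = throw / sin(dip) = 96.4 / sin(64°) = 107.3 m
net slip = dip-slip / sin(rake) = 107.3 / sin(39°) = 170.4 m
rate = 170.4 m / 488 ka = 0.000349 m/yr = 0.349 m/kyr

0.349 m/kyr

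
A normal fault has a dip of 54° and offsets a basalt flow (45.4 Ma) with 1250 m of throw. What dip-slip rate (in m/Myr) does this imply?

34 m/Myr

dip-slip = throw / sin(dip) = 1250 m / sin(54°) = 1545 m
rate = 1545 m / 45.4 Ma = 0.0000340 m/yr = 34 m/Myr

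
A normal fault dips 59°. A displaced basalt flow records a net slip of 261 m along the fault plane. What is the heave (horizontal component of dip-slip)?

heave = dip-slip × cos(dip) = 261 m × cos(59°) = 134 m

134 m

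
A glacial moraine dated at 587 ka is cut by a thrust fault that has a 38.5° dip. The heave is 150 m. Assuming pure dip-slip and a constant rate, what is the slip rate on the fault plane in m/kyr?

dip-slip = heave / cos(dip) = 150 m / cos(38.5°) = 191.7 m
rate = 191.7 m / 587 ka = 0.000327 m/yr = 0.327 m/kyr

0.327 m/kyr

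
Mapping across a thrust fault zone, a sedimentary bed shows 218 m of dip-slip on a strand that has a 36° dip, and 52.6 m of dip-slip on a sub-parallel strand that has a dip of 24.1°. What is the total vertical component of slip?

throw_A = 218 × sin(36°) = 128.1 m
throw_B = 52.6 × sin(24.1°) = 21.48 m
total = 128.1 + 21.48 = 150 m

150 m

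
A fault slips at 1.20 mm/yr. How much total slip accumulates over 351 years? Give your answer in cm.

slip = rate × time = 1.20 mm/yr × 351 years = 0.421 m = 42.1 cm

42.1 cm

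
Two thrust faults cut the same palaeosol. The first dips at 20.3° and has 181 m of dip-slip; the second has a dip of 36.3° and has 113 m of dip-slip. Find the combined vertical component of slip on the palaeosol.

130 m

throw_A = 181 × sin(20.3°) = 62.80 m
throw_B = 113 × sin(36.3°) = 66.90 m
total = 62.80 + 66.90 = 130 m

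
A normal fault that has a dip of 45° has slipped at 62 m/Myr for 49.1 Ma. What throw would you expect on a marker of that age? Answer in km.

2.15 km

dip-slip = rate × time = 62 m/Myr × 49.1 Ma = 3044 m
throw = dip-slip × sin(dip) = 3044 × sin(45°) = 2150 m = 2.15 km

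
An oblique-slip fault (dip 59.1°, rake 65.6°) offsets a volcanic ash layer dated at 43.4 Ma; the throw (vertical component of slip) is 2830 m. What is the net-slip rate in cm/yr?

0.00834 cm/yr

dip-slip = throw / sin(dip) = 2830 / sin(59.1°) = 3298 m
net slip = dip-slip / sin(rake) = 3298 / sin(65.6°) = 3622 m
rate = 3622 m / 43.4 Ma = 0.0000834 m/yr = 0.00834 cm/yr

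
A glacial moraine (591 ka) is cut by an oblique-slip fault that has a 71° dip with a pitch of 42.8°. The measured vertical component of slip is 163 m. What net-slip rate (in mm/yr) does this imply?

0.429 mm/yr

dip-slip = throw / sin(dip) = 163 / sin(71°) = 172.4 m
net slip = dip-slip / sin(rake) = 172.4 / sin(42.8°) = 253.7 m
rate = 253.7 m / 591 ka = 0.000429 m/yr = 0.429 mm/yr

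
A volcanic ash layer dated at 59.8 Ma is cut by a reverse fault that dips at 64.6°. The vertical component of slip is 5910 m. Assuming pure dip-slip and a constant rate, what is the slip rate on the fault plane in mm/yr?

dip-slip = throw / sin(dip) = 5910 m / sin(64.6°) = 6542 m
rate = 6542 m / 59.8 Ma = 0.000109 m/yr = 0.109 mm/yr

0.109 mm/yr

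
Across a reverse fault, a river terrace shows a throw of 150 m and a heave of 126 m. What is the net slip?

net slip = √(throw² + heave²) = √(150² + 126²) = 196 m

196 m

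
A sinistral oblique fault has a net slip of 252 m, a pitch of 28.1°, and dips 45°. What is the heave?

83.9 m

dip-slip = net slip × sin(rake) = 252 m × sin(28.1°) = 118.7 m
heave = dip-slip × cos(dip) = 118.7 × cos(45°) = 83.9 m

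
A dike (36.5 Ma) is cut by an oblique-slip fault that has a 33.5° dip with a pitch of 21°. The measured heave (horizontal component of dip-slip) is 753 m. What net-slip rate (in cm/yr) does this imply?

0.00690 cm/yr

dip-slip = heave / cos(dip) = 753 / cos(33.5°) = 903 m
net slip = dip-slip / sin(rake) = 903 / sin(21°) = 2520 m
rate = 2520 m / 36.5 Ma = 0.0000690 m/yr = 0.00690 cm/yr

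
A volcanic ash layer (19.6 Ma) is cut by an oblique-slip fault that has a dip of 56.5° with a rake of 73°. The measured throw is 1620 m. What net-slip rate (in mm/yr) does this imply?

0.104 mm/yr

dip-slip = throw / sin(dip) = 1620 / sin(56.5°) = 1943 m
net slip = dip-slip / sin(rake) = 1943 / sin(73°) = 2031 m
rate = 2031 m / 19.6 Ma = 0.000104 m/yr = 0.104 mm/yr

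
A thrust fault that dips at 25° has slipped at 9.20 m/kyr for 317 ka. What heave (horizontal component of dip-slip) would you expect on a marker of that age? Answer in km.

dip-slip = rate × time = 9.20 m/kyr × 317 ka = 2916 m
heave = dip-slip × cos(dip) = 2916 × cos(25°) = 2640 m = 2.64 km

2.64 km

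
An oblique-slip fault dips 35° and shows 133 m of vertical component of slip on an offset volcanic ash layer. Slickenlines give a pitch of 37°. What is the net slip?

dip-slip = throw / sin(dip) = 133 / sin(35°) = 231.9 m
net slip = dip-slip / sin(rake) = 231.9 / sin(37°) = 385 m

385 m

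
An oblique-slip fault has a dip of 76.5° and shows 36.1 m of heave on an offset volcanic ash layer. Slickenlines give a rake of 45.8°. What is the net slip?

dip-slip = heave / cos(dip) = 36.1 / cos(76.5°) = 154.6 m
net slip = dip-slip / sin(rake) = 154.6 / sin(45.8°) = 216 m

216 m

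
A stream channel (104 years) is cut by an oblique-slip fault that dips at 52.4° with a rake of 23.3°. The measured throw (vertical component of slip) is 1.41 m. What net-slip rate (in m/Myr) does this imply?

43300 m/Myr

dip-slip = throw / sin(dip) = 1.41 / sin(52.4°) = 1.780 m
net slip = dip-slip / sin(rake) = 1.780 / sin(23.3°) = 4.499 m
rate = 4.499 m / 104 years = 0.0433 m/yr = 43300 m/Myr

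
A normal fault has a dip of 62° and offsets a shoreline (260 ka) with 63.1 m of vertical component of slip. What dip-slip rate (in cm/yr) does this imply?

0.0275 cm/yr

dip-slip = throw / sin(dip) = 63.1 m / sin(62°) = 71.47 m
rate = 71.47 m / 260 ka = 0.000275 m/yr = 0.0275 cm/yr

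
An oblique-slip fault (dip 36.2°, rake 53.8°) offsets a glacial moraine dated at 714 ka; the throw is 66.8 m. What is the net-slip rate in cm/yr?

0.0196 cm/yr

dip-slip = throw / sin(dip) = 66.8 / sin(36.2°) = 113.1 m
net slip = dip-slip / sin(rake) = 113.1 / sin(53.8°) = 140.2 m
rate = 140.2 m / 714 ka = 0.000196 m/yr = 0.0196 cm/yr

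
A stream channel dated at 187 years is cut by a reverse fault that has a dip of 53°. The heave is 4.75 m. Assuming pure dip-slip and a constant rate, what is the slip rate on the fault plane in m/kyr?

42.2 m/kyr

dip-slip = heave / cos(dip) = 4.75 m / cos(53°) = 7.893 m
rate = 7.893 m / 187 years = 0.0422 m/yr = 42.2 m/kyr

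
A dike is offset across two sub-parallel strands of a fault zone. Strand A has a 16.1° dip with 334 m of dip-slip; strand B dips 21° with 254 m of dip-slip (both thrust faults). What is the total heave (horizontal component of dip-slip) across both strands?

heave_A = 334 × cos(16.1°) = 320.9 m
heave_B = 254 × cos(21°) = 237.1 m
total = 320.9 + 237.1 = 558 m

558 m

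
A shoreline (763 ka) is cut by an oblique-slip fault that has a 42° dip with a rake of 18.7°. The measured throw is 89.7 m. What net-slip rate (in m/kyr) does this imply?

0.548 m/kyr

dip-slip = throw / sin(dip) = 89.7 / sin(42°) = 134.1 m
net slip = dip-slip / sin(rake) = 134.1 / sin(18.7°) = 418.1 m
rate = 418.1 m / 763 ka = 0.000548 m/yr = 0.548 m/kyr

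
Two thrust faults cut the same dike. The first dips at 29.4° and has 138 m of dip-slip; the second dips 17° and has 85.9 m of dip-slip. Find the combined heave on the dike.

heave_A = 138 × cos(29.4°) = 120.2 m
heave_B = 85.9 × cos(17°) = 82.15 m
total = 120.2 + 82.15 = 202 m

202 m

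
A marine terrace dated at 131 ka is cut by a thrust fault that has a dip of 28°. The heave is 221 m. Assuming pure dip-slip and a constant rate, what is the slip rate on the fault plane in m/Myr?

1910 m/Myr

dip-slip = heave / cos(dip) = 221 m / cos(28°) = 250.3 m
rate = 250.3 m / 131 ka = 0.00191 m/yr = 1910 m/Myr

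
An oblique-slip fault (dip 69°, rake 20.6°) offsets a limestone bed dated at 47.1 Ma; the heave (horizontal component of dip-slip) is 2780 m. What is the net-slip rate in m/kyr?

0.468 m/kyr

dip-slip = heave / cos(dip) = 2780 / cos(69°) = 7757 m
net slip = dip-slip / sin(rake) = 7757 / sin(20.6°) = 22050 m
rate = 22050 m / 47.1 Ma = 0.000468 m/yr = 0.468 m/kyr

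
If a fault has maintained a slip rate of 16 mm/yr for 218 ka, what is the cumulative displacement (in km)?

3.49 km

slip = rate × time = 16 mm/yr × 218 ka = 3490 m = 3.49 km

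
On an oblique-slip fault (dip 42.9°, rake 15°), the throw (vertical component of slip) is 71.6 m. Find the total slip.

dip-slip = throw / sin(dip) = 71.6 / sin(42.9°) = 105.2 m
net slip = dip-slip / sin(rake) = 105.2 / sin(15°) = 406 m

406 m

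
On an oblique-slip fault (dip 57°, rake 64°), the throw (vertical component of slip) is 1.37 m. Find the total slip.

1.82 m

dip-slip = throw / sin(dip) = 1.37 / sin(57°) = 1.634 m
net slip = dip-slip / sin(rake) = 1.634 / sin(64°) = 1.82 m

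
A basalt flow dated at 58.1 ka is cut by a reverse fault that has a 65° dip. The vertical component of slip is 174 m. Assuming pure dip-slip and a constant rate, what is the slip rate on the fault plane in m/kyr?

dip-slip = throw / sin(dip) = 174 m / sin(65°) = 192 m
rate = 192 m / 58.1 ka = 0.00330 m/yr = 3.30 m/kyr

3.30 m/kyr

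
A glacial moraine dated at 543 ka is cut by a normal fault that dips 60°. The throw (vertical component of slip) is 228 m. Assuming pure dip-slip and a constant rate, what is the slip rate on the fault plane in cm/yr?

0.0485 cm/yr

dip-slip = throw / sin(dip) = 228 m / sin(60°) = 263.3 m
rate = 263.3 m / 543 ka = 0.000485 m/yr = 0.0485 cm/yr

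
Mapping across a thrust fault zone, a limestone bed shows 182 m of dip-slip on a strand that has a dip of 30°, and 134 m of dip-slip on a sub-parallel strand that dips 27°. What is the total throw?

throw_A = 182 × sin(30°) = 91 m
throw_B = 134 × sin(27°) = 60.83 m
total = 91 + 60.83 = 152 m

152 m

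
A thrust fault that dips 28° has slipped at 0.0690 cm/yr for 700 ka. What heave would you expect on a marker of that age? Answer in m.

dip-slip = rate × time = 0.0690 cm/yr × 700 ka = 483 m
heave = dip-slip × cos(dip) = 483 × cos(28°) = 426 m

426 m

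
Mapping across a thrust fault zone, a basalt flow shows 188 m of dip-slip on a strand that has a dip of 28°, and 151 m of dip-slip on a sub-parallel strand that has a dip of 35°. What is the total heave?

heave_A = 188 × cos(28°) = 166 m
heave_B = 151 × cos(35°) = 123.7 m
total = 166 + 123.7 = 290 m

290 m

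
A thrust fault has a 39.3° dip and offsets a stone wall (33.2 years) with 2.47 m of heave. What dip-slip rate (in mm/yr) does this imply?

dip-slip = heave / cos(dip) = 2.47 m / cos(39.3°) = 3.192 m
rate = 3.192 m / 33.2 years = 0.0961 m/yr = 96.1 mm/yr

96.1 mm/yr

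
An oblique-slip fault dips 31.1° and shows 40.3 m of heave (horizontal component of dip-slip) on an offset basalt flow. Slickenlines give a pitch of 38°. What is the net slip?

76.4 m

dip-slip = heave / cos(dip) = 40.3 / cos(31.1°) = 47.06 m
net slip = dip-slip / sin(rake) = 47.06 / sin(38°) = 76.4 m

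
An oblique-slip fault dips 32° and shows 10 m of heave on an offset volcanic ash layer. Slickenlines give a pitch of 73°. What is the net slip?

dip-slip = heave / cos(dip) = 10 / cos(32°) = 11.79 m
net slip = dip-slip / sin(rake) = 11.79 / sin(73°) = 12.3 m

12.3 m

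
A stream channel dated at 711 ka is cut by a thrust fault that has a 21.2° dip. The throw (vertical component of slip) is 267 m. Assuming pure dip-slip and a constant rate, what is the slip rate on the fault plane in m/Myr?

dip-slip = throw / sin(dip) = 267 m / sin(21.2°) = 738.3 m
rate = 738.3 m / 711 ka = 0.00104 m/yr = 1040 m/Myr

1040 m/Myr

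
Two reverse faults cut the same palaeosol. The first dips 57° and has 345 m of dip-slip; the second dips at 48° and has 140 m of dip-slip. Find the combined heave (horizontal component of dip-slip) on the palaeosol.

282 m

heave_A = 345 × cos(57°) = 187.9 m
heave_B = 140 × cos(48°) = 93.68 m
total = 187.9 + 93.68 = 282 m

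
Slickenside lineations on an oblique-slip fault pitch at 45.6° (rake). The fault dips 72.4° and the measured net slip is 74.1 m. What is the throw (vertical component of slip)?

50.5 m

dip-slip = net slip × sin(rake) = 74.1 m × sin(45.6°) = 52.94 m
throw = dip-slip × sin(dip) = 52.94 × sin(72.4°) = 50.5 m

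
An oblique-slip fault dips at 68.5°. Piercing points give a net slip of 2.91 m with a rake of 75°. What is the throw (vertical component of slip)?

dip-slip = net slip × sin(rake) = 2.91 m × sin(75°) = 2.811 m
throw = dip-slip × sin(dip) = 2.811 × sin(68.5°) = 2.62 m

2.62 m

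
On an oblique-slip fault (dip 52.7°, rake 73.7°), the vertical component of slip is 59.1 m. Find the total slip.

77.4 m

dip-slip = throw / sin(dip) = 59.1 / sin(52.7°) = 74.30 m
net slip = dip-slip / sin(rake) = 74.30 / sin(73.7°) = 77.4 m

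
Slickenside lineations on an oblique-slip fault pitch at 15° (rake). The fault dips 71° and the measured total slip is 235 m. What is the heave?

19.8 m

dip-slip = net slip × sin(rake) = 235 m × sin(15°) = 60.82 m
heave = dip-slip × cos(dip) = 60.82 × cos(71°) = 19.8 m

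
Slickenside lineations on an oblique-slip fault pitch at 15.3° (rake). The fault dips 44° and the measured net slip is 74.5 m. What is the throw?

13.7 m

dip-slip = net slip × sin(rake) = 74.5 m × sin(15.3°) = 19.66 m
throw = dip-slip × sin(dip) = 19.66 × sin(44°) = 13.7 m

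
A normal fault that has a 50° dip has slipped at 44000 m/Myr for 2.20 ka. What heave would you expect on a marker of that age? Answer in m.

dip-slip = rate × time = 44000 m/Myr × 2.20 ka = 96.80 m
heave = dip-slip × cos(dip) = 96.80 × cos(50°) = 62.2 m

62.2 m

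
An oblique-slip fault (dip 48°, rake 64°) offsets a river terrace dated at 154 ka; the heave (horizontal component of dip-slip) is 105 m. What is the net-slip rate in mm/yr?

1.13 mm/yr

dip-slip = heave / cos(dip) = 105 / cos(48°) = 156.9 m
net slip = dip-slip / sin(rake) = 156.9 / sin(64°) = 174.6 m
rate = 174.6 m / 154 ka = 0.00113 m/yr = 1.13 mm/yr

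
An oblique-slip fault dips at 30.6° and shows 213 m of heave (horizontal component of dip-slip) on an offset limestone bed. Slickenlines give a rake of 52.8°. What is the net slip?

311 m

dip-slip = heave / cos(dip) = 213 / cos(30.6°) = 247.5 m
net slip = dip-slip / sin(rake) = 247.5 / sin(52.8°) = 311 m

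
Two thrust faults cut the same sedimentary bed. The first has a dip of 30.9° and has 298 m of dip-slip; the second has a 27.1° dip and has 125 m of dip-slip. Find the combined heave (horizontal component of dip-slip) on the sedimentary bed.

367 m

heave_A = 298 × cos(30.9°) = 255.7 m
heave_B = 125 × cos(27.1°) = 111.3 m
total = 255.7 + 111.3 = 367 m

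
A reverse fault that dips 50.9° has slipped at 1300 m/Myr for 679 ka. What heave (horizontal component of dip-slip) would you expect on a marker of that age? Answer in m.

dip-slip = rate × time = 1300 m/Myr × 679 ka = 882.7 m
heave = dip-slip × cos(dip) = 882.7 × cos(50.9°) = 557 m

557 m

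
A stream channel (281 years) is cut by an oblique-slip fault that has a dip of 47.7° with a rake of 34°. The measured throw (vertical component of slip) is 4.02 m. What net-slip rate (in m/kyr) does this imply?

34.6 m/kyr

dip-slip = throw / sin(dip) = 4.02 / sin(47.7°) = 5.435 m
net slip = dip-slip / sin(rake) = 5.435 / sin(34°) = 9.720 m
rate = 9.720 m / 281 years = 0.0346 m/yr = 34.6 m/kyr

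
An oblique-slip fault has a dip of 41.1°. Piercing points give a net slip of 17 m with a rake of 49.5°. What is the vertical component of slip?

8.50 m

dip-slip = net slip × sin(rake) = 17 m × sin(49.5°) = 12.93 m
throw = dip-slip × sin(dip) = 12.93 × sin(41.1°) = 8.50 m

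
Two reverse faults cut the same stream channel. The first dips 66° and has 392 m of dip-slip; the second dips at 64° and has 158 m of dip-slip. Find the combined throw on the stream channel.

throw_A = 392 × sin(66°) = 358.1 m
throw_B = 158 × sin(64°) = 142 m
total = 358.1 + 142 = 500 m

500 m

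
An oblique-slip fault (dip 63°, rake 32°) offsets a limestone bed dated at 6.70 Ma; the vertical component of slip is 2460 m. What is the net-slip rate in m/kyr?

0.778 m/kyr

dip-slip = throw / sin(dip) = 2460 / sin(63°) = 2761 m
net slip = dip-slip / sin(rake) = 2761 / sin(32°) = 5210 m
rate = 5210 m / 6.70 Ma = 0.000778 m/yr = 0.778 m/kyr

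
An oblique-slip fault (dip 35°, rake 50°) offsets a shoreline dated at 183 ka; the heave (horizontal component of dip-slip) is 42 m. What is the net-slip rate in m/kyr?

0.366 m/kyr

dip-slip = heave / cos(dip) = 42 / cos(35°) = 51.27 m
net slip = dip-slip / sin(rake) = 51.27 / sin(50°) = 66.93 m
rate = 66.93 m / 183 ka = 0.000366 m/yr = 0.366 m/kyr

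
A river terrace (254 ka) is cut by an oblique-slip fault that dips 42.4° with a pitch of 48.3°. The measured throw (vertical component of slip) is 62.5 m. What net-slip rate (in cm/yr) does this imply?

dip-slip = throw / sin(dip) = 62.5 / sin(42.4°) = 92.69 m
net slip = dip-slip / sin(rake) = 92.69 / sin(48.3°) = 124.1 m
rate = 124.1 m / 254 ka = 0.000489 m/yr = 0.0489 cm/yr

0.0489 cm/yr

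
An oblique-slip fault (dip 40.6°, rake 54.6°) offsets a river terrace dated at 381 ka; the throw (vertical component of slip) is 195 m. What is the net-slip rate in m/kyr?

dip-slip = throw / sin(dip) = 195 / sin(40.6°) = 299.6 m
net slip = dip-slip / sin(rake) = 299.6 / sin(54.6°) = 367.6 m
rate = 367.6 m / 381 ka = 0.000965 m/yr = 0.965 m/kyr

0.965 m/kyr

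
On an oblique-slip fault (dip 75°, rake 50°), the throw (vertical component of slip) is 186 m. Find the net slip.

dip-slip = throw / sin(dip) = 186 / sin(75°) = 192.6 m
net slip = dip-slip / sin(rake) = 192.6 / sin(50°) = 251 m

251 m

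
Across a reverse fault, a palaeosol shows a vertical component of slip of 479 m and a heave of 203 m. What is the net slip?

net slip = √(throw² + heave²) = √(479² + 203²) = 520 m

520 m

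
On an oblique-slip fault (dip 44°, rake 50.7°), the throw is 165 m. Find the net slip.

dip-slip = throw / sin(dip) = 165 / sin(44°) = 237.5 m
net slip = dip-slip / sin(rake) = 237.5 / sin(50.7°) = 307 m

307 m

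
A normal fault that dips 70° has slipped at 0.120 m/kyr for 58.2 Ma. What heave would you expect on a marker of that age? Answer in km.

dip-slip = rate × time = 0.120 m/kyr × 58.2 Ma = 6984 m
heave = dip-slip × cos(dip) = 6984 × cos(70°) = 2390 m = 2.39 km

2.39 km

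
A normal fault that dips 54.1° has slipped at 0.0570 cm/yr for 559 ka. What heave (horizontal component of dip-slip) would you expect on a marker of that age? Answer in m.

187 m

dip-slip = rate × time = 0.0570 cm/yr × 559 ka = 318.6 m
heave = dip-slip × cos(dip) = 318.6 × cos(54.1°) = 187 m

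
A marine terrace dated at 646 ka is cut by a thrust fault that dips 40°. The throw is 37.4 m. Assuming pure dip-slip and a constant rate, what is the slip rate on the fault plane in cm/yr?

dip-slip = throw / sin(dip) = 37.4 m / sin(40°) = 58.18 m
rate = 58.18 m / 646 ka = 0.0000901 m/yr = 0.00901 cm/yr

0.00901 cm/yr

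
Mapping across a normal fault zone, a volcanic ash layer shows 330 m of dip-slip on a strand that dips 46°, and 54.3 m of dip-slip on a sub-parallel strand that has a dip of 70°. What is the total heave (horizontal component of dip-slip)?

248 m

heave_A = 330 × cos(46°) = 229.2 m
heave_B = 54.3 × cos(70°) = 18.57 m
total = 229.2 + 18.57 = 248 m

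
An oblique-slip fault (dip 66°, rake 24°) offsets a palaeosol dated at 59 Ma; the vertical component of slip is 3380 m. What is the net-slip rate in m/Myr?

dip-slip = throw / sin(dip) = 3380 / sin(66°) = 3700 m
net slip = dip-slip / sin(rake) = 3700 / sin(24°) = 9096 m
rate = 9096 m / 59 Ma = 0.000154 m/yr = 154 m/Myr

154 m/Myr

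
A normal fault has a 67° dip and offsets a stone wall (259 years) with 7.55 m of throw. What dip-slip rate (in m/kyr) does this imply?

dip-slip = throw / sin(dip) = 7.55 m / sin(67°) = 8.202 m
rate = 8.202 m / 259 years = 0.0317 m/yr = 31.7 m/kyr

31.7 m/kyr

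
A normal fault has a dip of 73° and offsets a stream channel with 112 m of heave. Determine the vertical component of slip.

366 m

throw = heave × tan(dip) = 112 × tan(73°) = 366 m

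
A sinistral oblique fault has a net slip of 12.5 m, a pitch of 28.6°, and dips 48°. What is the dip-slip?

5.98 m

dip-slip = net slip × sin(rake) = 12.5 m × sin(28.6°) = 5.98 m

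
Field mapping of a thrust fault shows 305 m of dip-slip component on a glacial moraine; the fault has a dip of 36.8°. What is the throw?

throw = dip-slip × sin(dip) = 305 m × sin(36.8°) = 183 m

183 m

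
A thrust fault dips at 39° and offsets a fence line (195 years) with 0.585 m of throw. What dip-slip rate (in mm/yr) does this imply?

dip-slip = throw / sin(dip) = 0.585 m / sin(39°) = 0.9296 m
rate = 0.9296 m / 195 years = 0.00477 m/yr = 4.77 mm/yr

4.77 mm/yr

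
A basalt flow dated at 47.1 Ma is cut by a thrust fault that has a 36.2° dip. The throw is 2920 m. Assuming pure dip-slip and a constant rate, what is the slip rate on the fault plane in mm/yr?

0.105 mm/yr

dip-slip = throw / sin(dip) = 2920 m / sin(36.2°) = 4944 m
rate = 4944 m / 47.1 Ma = 0.000105 m/yr = 0.105 mm/yr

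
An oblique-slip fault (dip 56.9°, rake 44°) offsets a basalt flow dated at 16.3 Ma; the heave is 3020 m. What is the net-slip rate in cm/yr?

dip-slip = heave / cos(dip) = 3020 / cos(56.9°) = 5530 m
net slip = dip-slip / sin(rake) = 5530 / sin(44°) = 7961 m
rate = 7961 m / 16.3 Ma = 0.000488 m/yr = 0.0488 cm/yr

0.0488 cm/yr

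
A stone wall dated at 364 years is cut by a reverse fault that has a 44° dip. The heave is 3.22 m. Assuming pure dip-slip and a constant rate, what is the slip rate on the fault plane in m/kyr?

dip-slip = heave / cos(dip) = 3.22 m / cos(44°) = 4.476 m
rate = 4.476 m / 364 years = 0.0123 m/yr = 12.3 m/kyr

12.3 m/kyr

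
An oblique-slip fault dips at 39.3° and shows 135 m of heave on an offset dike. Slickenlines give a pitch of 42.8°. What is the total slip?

dip-slip = heave / cos(dip) = 135 / cos(39.3°) = 174.5 m
net slip = dip-slip / sin(rake) = 174.5 / sin(42.8°) = 257 m

257 m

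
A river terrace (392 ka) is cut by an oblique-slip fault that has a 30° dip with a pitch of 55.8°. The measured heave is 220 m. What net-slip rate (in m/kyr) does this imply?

0.784 m/kyr

dip-slip = heave / cos(dip) = 220 / cos(30°) = 254 m
net slip = dip-slip / sin(rake) = 254 / sin(55.8°) = 307.1 m
rate = 307.1 m / 392 ka = 0.000784 m/yr = 0.784 m/kyr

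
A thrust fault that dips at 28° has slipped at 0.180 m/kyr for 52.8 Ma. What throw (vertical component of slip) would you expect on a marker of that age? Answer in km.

4.46 km

dip-slip = rate × time = 0.180 m/kyr × 52.8 Ma = 9504 m
throw = dip-slip × sin(dip) = 9504 × sin(28°) = 4460 m = 4.46 km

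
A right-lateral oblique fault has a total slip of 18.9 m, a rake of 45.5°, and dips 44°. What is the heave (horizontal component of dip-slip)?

9.70 m

dip-slip = net slip × sin(rake) = 18.9 m × sin(45.5°) = 13.48 m
heave = dip-slip × cos(dip) = 13.48 × cos(44°) = 9.70 m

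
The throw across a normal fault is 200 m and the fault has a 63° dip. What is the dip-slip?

dip-slip = throw / sin(dip) = 200 / sin(63°) = 224 m

224 m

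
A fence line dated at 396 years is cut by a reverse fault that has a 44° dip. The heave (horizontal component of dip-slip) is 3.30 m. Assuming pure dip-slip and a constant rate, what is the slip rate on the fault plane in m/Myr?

dip-slip = heave / cos(dip) = 3.30 m / cos(44°) = 4.588 m
rate = 4.588 m / 396 years = 0.0116 m/yr = 11600 m/Myr

11600 m/Myr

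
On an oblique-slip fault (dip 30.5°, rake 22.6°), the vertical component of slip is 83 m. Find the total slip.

426 m

dip-slip = throw / sin(dip) = 83 / sin(30.5°) = 163.5 m
net slip = dip-slip / sin(rake) = 163.5 / sin(22.6°) = 426 m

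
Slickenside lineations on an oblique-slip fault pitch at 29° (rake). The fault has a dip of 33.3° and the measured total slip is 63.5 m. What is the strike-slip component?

55.5 m

strike-slip = net slip × cos(rake) = 63.5 m × cos(29°) = 55.5 m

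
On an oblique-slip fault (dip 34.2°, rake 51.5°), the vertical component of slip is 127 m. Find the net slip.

dip-slip = throw / sin(dip) = 127 / sin(34.2°) = 225.9 m
net slip = dip-slip / sin(rake) = 225.9 / sin(51.5°) = 289 m

289 m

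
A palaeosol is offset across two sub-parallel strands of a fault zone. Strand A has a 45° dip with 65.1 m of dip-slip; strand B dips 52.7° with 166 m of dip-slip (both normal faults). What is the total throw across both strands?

178 m

throw_A = 65.1 × sin(45°) = 46.03 m
throw_B = 166 × sin(52.7°) = 132 m
total = 46.03 + 132 = 178 m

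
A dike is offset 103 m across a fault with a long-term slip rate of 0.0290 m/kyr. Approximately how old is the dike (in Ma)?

age = offset / rate = 103 m / (0.0290 m/kyr) = 3.55e+06 yr = 3.55 Ma

3.55 Ma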